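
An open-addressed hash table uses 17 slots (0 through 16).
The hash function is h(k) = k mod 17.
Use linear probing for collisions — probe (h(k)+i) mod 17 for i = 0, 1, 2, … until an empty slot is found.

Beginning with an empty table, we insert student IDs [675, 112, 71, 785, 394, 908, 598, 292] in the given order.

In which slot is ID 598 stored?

Insert 675: h=12, slot 12 empty -> index 12.
Insert 112: h=10, slot 10 empty -> index 10.
Insert 71: h=3, slot 3 empty -> index 3.
Insert 785: h=3, slot 3 occupied -> index 4.
Insert 394: h=3, slots 3,4 occupied -> index 5.
Insert 908: h=7, slot 7 empty -> index 7.
Insert 598: h=3, slots 3,4,5 occupied -> index 6.
Insert 292: h=3, slots 3,4,5,6,7 occupied -> index 8.
Table: [_, _, _, 71, 785, 394, 598, 908, 292, _, 112, _, 675, _, _, _, _]

6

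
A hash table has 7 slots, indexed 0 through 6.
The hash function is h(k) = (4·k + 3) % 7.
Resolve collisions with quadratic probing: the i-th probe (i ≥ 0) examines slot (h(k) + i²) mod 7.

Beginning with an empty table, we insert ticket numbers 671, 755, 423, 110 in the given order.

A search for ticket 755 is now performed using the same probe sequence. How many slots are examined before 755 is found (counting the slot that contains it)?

2

671 hashes to 6; slot 6 is free → place at 6.
755 hashes to 6; 6 taken → place at 0.
423 hashes to 1; slot 1 is free → place at 1.
110 hashes to 2; slot 2 is free → place at 2.
Table: [755, 423, 110, ∅, ∅, ∅, 671]
Lookup 755: h=6, probe 6,0 → found at 0.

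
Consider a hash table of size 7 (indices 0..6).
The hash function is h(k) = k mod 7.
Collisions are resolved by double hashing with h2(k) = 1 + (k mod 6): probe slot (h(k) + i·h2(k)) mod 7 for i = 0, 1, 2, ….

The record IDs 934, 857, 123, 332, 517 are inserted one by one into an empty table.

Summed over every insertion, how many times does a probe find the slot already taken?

3

934 hashes to 3; slot 3 is free -> place at 3.
857 hashes to 3, h2=6; 3 taken -> place at 2.
123 hashes to 4; slot 4 is free -> place at 4.
332 hashes to 3, h2=3; 3 taken -> place at 6.
517 hashes to 6, h2=2; 6 taken -> place at 1.
Table: [∅, 517, 857, 934, 123, ∅, 332]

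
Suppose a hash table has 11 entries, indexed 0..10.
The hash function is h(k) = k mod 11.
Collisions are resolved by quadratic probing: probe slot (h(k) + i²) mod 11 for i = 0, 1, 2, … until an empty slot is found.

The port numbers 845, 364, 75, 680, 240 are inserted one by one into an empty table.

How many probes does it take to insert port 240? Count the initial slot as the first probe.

Insert 845: h=9, slot 9 empty → index 9.
Insert 364: h=1, slot 1 empty → index 1.
Insert 75: h=9, slot 9 occupied → index 10.
Insert 680: h=9, slots 9,10 occupied → index 2.
Insert 240: h=9, slots 9,10,2 occupied → index 7.
Table: [—, 364, 680, —, —, —, —, 240, —, 845, 75]

4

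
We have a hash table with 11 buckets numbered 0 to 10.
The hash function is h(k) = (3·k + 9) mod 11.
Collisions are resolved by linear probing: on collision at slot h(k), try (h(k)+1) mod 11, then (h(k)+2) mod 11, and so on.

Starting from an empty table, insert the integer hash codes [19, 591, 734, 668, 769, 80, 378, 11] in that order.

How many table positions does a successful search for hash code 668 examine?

19 hashes to 0; slot 0 is free => place at 0.
591 hashes to 0; 0 taken => place at 1.
734 hashes to 0; 0,1 taken => place at 2.
668 hashes to 0; 0,1,2 taken => place at 3.
769 hashes to 6; slot 6 is free => place at 6.
80 hashes to 7; slot 7 is free => place at 7.
378 hashes to 10; slot 10 is free => place at 10.
11 hashes to 9; slot 9 is free => place at 9.
Table: [19, 591, 734, 668, _, _, 769, 80, _, 11, 378]
Lookup 668: h=0, probe 0,1,2,3 → found at 3.

4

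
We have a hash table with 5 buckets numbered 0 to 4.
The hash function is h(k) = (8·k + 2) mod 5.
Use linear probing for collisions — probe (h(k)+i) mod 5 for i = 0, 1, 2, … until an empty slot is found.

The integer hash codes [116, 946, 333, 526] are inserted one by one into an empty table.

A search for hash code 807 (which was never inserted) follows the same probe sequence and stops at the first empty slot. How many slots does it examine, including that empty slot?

2

Insert 116: h=0, slot 0 empty -> index 0.
Insert 946: h=0, slot 0 occupied -> index 1.
Insert 333: h=1, slot 1 occupied -> index 2.
Insert 526: h=0, slots 0,1,2 occupied -> index 3.
Table: [116, 946, 333, 526, —]
Lookup 807: h=3, probe 3,4 → slot 4 empty, not found.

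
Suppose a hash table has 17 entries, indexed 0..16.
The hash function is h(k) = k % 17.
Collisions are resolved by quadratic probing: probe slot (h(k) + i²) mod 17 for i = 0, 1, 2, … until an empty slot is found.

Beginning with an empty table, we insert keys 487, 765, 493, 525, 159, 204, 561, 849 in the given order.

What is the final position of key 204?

4

487 hashes to 11; slot 11 is free => place at 11.
765 hashes to 0; slot 0 is free => place at 0.
493 hashes to 0; 0 taken => place at 1.
525 hashes to 15; slot 15 is free => place at 15.
159 hashes to 6; slot 6 is free => place at 6.
204 hashes to 0; 0,1 taken => place at 4.
561 hashes to 0; 0,1,4 taken => place at 9.
849 hashes to 16; slot 16 is free => place at 16.
Table: [765, 493, ., ., 204, ., 159, ., ., 561, ., 487, ., ., ., 525, 849]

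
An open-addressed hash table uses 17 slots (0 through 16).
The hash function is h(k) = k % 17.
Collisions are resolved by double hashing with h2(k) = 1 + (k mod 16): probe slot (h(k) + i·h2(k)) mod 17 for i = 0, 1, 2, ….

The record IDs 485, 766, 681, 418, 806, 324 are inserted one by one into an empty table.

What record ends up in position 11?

485: h=9 → slot 9
766: h=1 → slot 1
681: h=1, h2=10, probe 1,11 → slot 11
418: h=10 → slot 10
806: h=7 → slot 7
324: h=1, h2=5, probe 1,6 → slot 6
Table: [_, 766, _, _, _, _, 324, 806, _, 485, 418, 681, _, _, _, _, _]

681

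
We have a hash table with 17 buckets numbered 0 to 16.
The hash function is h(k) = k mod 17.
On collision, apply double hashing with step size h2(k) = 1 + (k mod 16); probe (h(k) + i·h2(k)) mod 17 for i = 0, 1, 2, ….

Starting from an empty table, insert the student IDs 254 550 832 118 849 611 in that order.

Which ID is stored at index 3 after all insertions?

Insert 254: h=16, slot 16 empty => index 16.
Insert 550: h=6, slot 6 empty => index 6.
Insert 832: h=16, h2=1, slot 16 occupied => index 0.
Insert 118: h=16, h2=7, slots 16,6 occupied => index 13.
Insert 849: h=16, h2=2, slot 16 occupied => index 1.
Insert 611: h=16, h2=4, slot 16 occupied => index 3.
Table: [832, 849, -, 611, -, -, 550, -, -, -, -, -, -, 118, -, -, 254]

611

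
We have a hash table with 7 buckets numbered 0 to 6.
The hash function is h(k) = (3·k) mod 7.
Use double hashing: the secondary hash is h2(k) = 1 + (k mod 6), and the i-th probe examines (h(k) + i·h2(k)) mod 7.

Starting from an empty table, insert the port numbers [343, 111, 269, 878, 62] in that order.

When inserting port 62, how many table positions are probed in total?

343: h=0 → slot 0
111: h=4 → slot 4
269: h=2 → slot 2
878: h=2, h2=3, probe 2,5 → slot 5
62: h=4, h2=3, probe 4,0,3 → slot 3
Table: [343, -, 269, 62, 111, 878, -]

3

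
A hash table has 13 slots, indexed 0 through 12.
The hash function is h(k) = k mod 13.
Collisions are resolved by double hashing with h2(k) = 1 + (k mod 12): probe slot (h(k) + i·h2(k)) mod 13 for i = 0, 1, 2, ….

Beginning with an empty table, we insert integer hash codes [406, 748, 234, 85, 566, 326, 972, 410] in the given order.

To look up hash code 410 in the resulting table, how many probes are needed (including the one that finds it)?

Insert 406: h=3, slot 3 empty -> index 3.
Insert 748: h=7, slot 7 empty -> index 7.
Insert 234: h=0, slot 0 empty -> index 0.
Insert 85: h=7, h2=2, slot 7 occupied -> index 9.
Insert 566: h=7, h2=3, slot 7 occupied -> index 10.
Insert 326: h=1, slot 1 empty -> index 1.
Insert 972: h=10, h2=1, slot 10 occupied -> index 11.
Insert 410: h=7, h2=3, slots 7,10,0,3 occupied -> index 6.
Table: [234, 326, _, 406, _, _, 410, 748, _, 85, 566, 972, _]
Lookup 410: h=7, h2=3, probe 7,10,0,3,6 → found at 6.

5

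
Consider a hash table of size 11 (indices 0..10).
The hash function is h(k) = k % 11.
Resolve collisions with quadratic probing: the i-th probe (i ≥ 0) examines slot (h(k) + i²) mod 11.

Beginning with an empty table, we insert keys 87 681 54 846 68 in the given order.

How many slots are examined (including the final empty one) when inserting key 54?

3

87 hashes to 10; slot 10 is free -> place at 10.
681 hashes to 10; 10 taken -> place at 0.
54 hashes to 10; 10,0 taken -> place at 3.
846 hashes to 10; 10,0,3 taken -> place at 8.
68 hashes to 2; slot 2 is free -> place at 2.
Table: [681, —, 68, 54, —, —, —, —, 846, —, 87]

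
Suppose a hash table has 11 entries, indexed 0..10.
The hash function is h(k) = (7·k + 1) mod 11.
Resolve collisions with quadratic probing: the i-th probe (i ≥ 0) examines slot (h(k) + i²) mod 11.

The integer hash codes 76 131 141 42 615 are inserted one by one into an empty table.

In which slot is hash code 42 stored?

10

Insert 76: h=5, slot 5 empty -> index 5.
Insert 131: h=5, slot 5 occupied -> index 6.
Insert 141: h=9, slot 9 empty -> index 9.
Insert 42: h=9, slot 9 occupied -> index 10.
Insert 615: h=5, slots 5,6,9 occupied -> index 3.
Table: [—, —, —, 615, —, 76, 131, —, —, 141, 42]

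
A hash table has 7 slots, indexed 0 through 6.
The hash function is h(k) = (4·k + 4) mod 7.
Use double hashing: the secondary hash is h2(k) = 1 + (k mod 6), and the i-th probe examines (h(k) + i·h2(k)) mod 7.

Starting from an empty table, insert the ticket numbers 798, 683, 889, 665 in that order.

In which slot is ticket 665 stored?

3

798 hashes to 4; slot 4 is free => place at 4.
683 hashes to 6; slot 6 is free => place at 6.
889 hashes to 4, h2=2; 4,6 taken => place at 1.
665 hashes to 4, h2=6; 4 taken => place at 3.
Table: [_, 889, _, 665, 798, _, 683]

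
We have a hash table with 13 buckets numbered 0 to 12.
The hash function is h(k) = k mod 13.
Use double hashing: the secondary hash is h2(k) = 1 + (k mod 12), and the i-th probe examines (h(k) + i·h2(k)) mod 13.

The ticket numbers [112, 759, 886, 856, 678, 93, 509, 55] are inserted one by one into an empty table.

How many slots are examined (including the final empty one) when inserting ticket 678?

2

Insert 112: h=8, slot 8 empty → index 8.
Insert 759: h=5, slot 5 empty → index 5.
Insert 886: h=2, slot 2 empty → index 2.
Insert 856: h=11, slot 11 empty → index 11.
Insert 678: h=2, h2=7, slot 2 occupied → index 9.
Insert 93: h=2, h2=10, slot 2 occupied → index 12.
Insert 509: h=2, h2=6, slots 2,8 occupied → index 1.
Insert 55: h=3, slot 3 empty → index 3.
Table: [_, 509, 886, 55, _, 759, _, _, 112, 678, _, 856, 93]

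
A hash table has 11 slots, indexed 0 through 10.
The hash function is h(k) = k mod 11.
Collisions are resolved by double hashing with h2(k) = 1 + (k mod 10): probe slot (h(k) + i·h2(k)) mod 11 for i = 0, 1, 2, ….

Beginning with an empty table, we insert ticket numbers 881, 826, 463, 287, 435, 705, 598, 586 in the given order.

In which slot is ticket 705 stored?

Insert 881: h=1, slot 1 empty => index 1.
Insert 826: h=1, h2=7, slot 1 occupied => index 8.
Insert 463: h=1, h2=4, slot 1 occupied => index 5.
Insert 287: h=1, h2=8, slot 1 occupied => index 9.
Insert 435: h=6, slot 6 empty => index 6.
Insert 705: h=1, h2=6, slot 1 occupied => index 7.
Insert 598: h=4, slot 4 empty => index 4.
Insert 586: h=3, slot 3 empty => index 3.
Table: [., 881, ., 586, 598, 463, 435, 705, 826, 287, .]

7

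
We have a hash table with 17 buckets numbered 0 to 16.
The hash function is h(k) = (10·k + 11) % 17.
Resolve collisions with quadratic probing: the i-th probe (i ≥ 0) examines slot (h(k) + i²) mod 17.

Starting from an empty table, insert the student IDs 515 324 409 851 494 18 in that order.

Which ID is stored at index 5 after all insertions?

409

515: h=10 => slot 10
324: h=4 => slot 4
409: h=4, probe 4,5 => slot 5
851: h=4, probe 4,5,8 => slot 8
494: h=4, probe 4,5,8,13 => slot 13
18: h=4, probe 4,5,8,13,3 => slot 3
Table: [∅, ∅, ∅, 18, 324, 409, ∅, ∅, 851, ∅, 515, ∅, ∅, 494, ∅, ∅, ∅]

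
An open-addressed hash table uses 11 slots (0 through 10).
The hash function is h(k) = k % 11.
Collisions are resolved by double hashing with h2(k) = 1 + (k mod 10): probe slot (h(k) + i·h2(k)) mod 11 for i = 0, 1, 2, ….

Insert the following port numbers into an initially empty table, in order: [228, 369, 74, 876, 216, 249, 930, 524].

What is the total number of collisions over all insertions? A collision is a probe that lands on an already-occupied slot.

Insert 228: h=8, slot 8 empty → index 8.
Insert 369: h=6, slot 6 empty → index 6.
Insert 74: h=8, h2=5, slot 8 occupied → index 2.
Insert 876: h=7, slot 7 empty → index 7.
Insert 216: h=7, h2=7, slot 7 occupied → index 3.
Insert 249: h=7, h2=10, slots 7,6 occupied → index 5.
Insert 930: h=6, h2=1, slots 6,7,8 occupied → index 9.
Insert 524: h=7, h2=5, slot 7 occupied → index 1.
Table: [., 524, 74, 216, ., 249, 369, 876, 228, 930, .]

8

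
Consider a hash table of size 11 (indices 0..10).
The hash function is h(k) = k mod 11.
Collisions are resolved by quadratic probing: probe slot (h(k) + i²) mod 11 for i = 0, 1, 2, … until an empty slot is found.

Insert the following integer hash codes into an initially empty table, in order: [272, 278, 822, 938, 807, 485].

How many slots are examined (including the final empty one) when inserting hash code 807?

272: h=8 => slot 8
278: h=3 => slot 3
822: h=8, probe 8,9 => slot 9
938: h=3, probe 3,4 => slot 4
807: h=4, probe 4,5 => slot 5
485: h=1 => slot 1
Table: [., 485, ., 278, 938, 807, ., ., 272, 822, .]

2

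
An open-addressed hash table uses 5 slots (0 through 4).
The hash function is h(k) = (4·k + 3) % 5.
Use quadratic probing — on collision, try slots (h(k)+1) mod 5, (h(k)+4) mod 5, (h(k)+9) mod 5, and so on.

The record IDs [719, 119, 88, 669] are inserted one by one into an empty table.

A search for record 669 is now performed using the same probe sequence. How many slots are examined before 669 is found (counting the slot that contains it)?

3

Insert 719: h=4, slot 4 empty → index 4.
Insert 119: h=4, slot 4 occupied → index 0.
Insert 88: h=0, slot 0 occupied → index 1.
Insert 669: h=4, slots 4,0 occupied → index 3.
Table: [119, 88, -, 669, 719]
Lookup 669: h=4, probe 4,0,3 → found at 3.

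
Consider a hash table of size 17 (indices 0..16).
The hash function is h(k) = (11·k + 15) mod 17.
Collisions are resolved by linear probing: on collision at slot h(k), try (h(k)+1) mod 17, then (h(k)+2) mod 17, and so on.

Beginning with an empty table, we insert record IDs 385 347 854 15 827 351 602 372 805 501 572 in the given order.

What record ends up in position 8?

385: h=0 → slot 0
347: h=7 → slot 7
854: h=8 → slot 8
15: h=10 → slot 10
827: h=0, probe 0,1 → slot 1
351: h=0, probe 0,1,2 → slot 2
602: h=7, probe 7,8,9 → slot 9
372: h=10, probe 10,11 → slot 11
805: h=13 → slot 13
501: h=1, probe 1,2,3 → slot 3
572: h=0, probe 0,1,2,3,4 → slot 4
Table: [385, 827, 351, 501, 572, ., ., 347, 854, 602, 15, 372, ., 805, ., ., .]

854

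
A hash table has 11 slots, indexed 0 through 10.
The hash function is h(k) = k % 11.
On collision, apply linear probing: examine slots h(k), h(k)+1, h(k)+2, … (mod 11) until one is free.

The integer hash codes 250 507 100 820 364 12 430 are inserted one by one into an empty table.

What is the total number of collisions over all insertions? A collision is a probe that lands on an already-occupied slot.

250: h=8 → slot 8
507: h=1 → slot 1
100: h=1, probe 1,2 → slot 2
820: h=6 → slot 6
364: h=1, probe 1,2,3 → slot 3
12: h=1, probe 1,2,3,4 → slot 4
430: h=1, probe 1,2,3,4,5 → slot 5
Table: [—, 507, 100, 364, 12, 430, 820, —, 250, —, —]

10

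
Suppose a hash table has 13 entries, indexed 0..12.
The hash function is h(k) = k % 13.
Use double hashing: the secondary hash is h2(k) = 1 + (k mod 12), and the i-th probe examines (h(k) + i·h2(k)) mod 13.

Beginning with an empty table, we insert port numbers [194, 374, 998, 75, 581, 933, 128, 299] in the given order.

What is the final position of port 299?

8

194: h=12 → slot 12
374: h=10 → slot 10
998: h=10, h2=3, probe 10,0 → slot 0
75: h=10, h2=4, probe 10,1 → slot 1
581: h=9 → slot 9
933: h=10, h2=10, probe 10,7 → slot 7
128: h=11 → slot 11
299: h=0, h2=12, probe 0,12,11,10,9,8 → slot 8
Table: [998, 75, —, —, —, —, —, 933, 299, 581, 374, 128, 194]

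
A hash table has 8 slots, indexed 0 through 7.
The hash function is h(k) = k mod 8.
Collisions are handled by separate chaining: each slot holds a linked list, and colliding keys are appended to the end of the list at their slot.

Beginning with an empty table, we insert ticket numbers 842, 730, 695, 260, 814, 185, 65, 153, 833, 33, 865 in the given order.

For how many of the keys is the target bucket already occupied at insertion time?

6

842 → bucket 2
730 → bucket 2 (collision)
695 → bucket 7
260 → bucket 4
814 → bucket 6
185 → bucket 1
65 → bucket 1 (collision)
153 → bucket 1 (collision)
833 → bucket 1 (collision)
33 → bucket 1 (collision)
865 → bucket 1 (collision)
Final buckets:
0: ∅
1: 185 -> 65 -> 153 -> 833 -> 33 -> 865
2: 842 -> 730
3: ∅
4: 260
5: ∅
6: 814
7: 695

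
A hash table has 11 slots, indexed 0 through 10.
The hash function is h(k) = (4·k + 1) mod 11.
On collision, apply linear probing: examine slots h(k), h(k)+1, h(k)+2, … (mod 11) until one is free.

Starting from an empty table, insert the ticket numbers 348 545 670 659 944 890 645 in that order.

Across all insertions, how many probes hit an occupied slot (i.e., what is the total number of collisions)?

348: h=7 -> slot 7
545: h=3 -> slot 3
670: h=8 -> slot 8
659: h=8, probe 8,9 -> slot 9
944: h=4 -> slot 4
890: h=8, probe 8,9,10 -> slot 10
645: h=7, probe 7,8,9,10,0 -> slot 0
Table: [645, —, —, 545, 944, —, —, 348, 670, 659, 890]

7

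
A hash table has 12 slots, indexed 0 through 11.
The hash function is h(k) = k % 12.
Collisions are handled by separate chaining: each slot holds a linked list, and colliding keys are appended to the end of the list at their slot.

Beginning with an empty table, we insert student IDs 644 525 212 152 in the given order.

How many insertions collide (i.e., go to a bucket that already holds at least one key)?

2

Insert 644: h=8, bucket 8 empty → new chain.
Insert 525: h=9, bucket 9 empty → new chain.
Insert 212: h=8, bucket 8 nonempty → append to chain.
Insert 152: h=8, bucket 8 nonempty → append to chain.
Final buckets:
0: —
1: —
2: —
3: —
4: —
5: —
6: —
7: —
8: 644 -> 212 -> 152
9: 525
10: —
11: —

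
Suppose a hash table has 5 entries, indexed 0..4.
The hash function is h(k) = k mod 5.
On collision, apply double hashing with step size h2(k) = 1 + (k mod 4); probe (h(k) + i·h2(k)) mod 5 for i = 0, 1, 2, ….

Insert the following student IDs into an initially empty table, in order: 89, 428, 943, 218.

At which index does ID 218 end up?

Insert 89: h=4, slot 4 empty -> index 4.
Insert 428: h=3, slot 3 empty -> index 3.
Insert 943: h=3, h2=4, slot 3 occupied -> index 2.
Insert 218: h=3, h2=3, slot 3 occupied -> index 1.
Table: [—, 218, 943, 428, 89]

1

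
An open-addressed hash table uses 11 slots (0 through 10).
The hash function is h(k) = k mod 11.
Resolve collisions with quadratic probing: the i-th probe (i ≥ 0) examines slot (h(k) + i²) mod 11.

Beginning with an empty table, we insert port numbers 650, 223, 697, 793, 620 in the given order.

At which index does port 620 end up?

5

Insert 650: h=1, slot 1 empty → index 1.
Insert 223: h=3, slot 3 empty → index 3.
Insert 697: h=4, slot 4 empty → index 4.
Insert 793: h=1, slot 1 occupied → index 2.
Insert 620: h=4, slot 4 occupied → index 5.
Table: [—, 650, 793, 223, 697, 620, —, —, —, —, —]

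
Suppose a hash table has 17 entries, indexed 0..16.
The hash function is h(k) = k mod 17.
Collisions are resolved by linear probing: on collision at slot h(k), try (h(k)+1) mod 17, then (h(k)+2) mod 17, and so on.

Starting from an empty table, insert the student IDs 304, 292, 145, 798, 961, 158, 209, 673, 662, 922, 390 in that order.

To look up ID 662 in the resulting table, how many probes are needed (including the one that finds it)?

304 hashes to 15; slot 15 is free => place at 15.
292 hashes to 3; slot 3 is free => place at 3.
145 hashes to 9; slot 9 is free => place at 9.
798 hashes to 16; slot 16 is free => place at 16.
961 hashes to 9; 9 taken => place at 10.
158 hashes to 5; slot 5 is free => place at 5.
209 hashes to 5; 5 taken => place at 6.
673 hashes to 10; 10 taken => place at 11.
662 hashes to 16; 16 taken => place at 0.
922 hashes to 4; slot 4 is free => place at 4.
390 hashes to 16; 16,0 taken => place at 1.
Table: [662, 390, ., 292, 922, 158, 209, ., ., 145, 961, 673, ., ., ., 304, 798]
Lookup 662: h=16, probe 16,0 → found at 0.

2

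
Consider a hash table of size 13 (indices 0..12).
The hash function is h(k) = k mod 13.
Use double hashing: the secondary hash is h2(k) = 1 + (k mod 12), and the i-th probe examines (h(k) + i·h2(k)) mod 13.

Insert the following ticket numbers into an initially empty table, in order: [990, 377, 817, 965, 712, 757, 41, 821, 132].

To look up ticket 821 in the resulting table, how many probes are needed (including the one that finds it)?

990 hashes to 2; slot 2 is free => place at 2.
377 hashes to 0; slot 0 is free => place at 0.
817 hashes to 11; slot 11 is free => place at 11.
965 hashes to 3; slot 3 is free => place at 3.
712 hashes to 10; slot 10 is free => place at 10.
757 hashes to 3, h2=2; 3 taken => place at 5.
41 hashes to 2, h2=6; 2 taken => place at 8.
821 hashes to 2, h2=6; 2,8 taken => place at 1.
132 hashes to 2, h2=1; 2,3 taken => place at 4.
Table: [377, 821, 990, 965, 132, 757, ., ., 41, ., 712, 817, .]
Lookup 821: h=2, h2=6, probe 2,8,1 → found at 1.

3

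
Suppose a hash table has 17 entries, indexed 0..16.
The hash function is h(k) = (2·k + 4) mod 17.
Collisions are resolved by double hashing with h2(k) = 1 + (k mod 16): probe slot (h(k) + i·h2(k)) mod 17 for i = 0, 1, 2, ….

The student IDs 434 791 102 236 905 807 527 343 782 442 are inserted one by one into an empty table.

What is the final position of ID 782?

15

434 hashes to 5; slot 5 is free -> place at 5.
791 hashes to 5, h2=8; 5 taken -> place at 13.
102 hashes to 4; slot 4 is free -> place at 4.
236 hashes to 0; slot 0 is free -> place at 0.
905 hashes to 12; slot 12 is free -> place at 12.
807 hashes to 3; slot 3 is free -> place at 3.
527 hashes to 4, h2=16; 4,3 taken -> place at 2.
343 hashes to 10; slot 10 is free -> place at 10.
782 hashes to 4, h2=15; 4,2,0 taken -> place at 15.
442 hashes to 4, h2=11; 4,15 taken -> place at 9.
Table: [236, —, 527, 807, 102, 434, —, —, —, 442, 343, —, 905, 791, —, 782, —]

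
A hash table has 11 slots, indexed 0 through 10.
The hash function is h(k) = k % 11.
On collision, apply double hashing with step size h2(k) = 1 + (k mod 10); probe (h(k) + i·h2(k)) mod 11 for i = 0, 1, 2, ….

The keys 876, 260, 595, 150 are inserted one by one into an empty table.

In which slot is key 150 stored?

876 hashes to 7; slot 7 is free -> place at 7.
260 hashes to 7, h2=1; 7 taken -> place at 8.
595 hashes to 1; slot 1 is free -> place at 1.
150 hashes to 7, h2=1; 7,8 taken -> place at 9.
Table: [_, 595, _, _, _, _, _, 876, 260, 150, _]

9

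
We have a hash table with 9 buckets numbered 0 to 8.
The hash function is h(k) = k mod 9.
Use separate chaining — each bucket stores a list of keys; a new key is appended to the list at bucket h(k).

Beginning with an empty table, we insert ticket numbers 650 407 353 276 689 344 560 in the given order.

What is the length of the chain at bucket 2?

5

Insert 650: h=2, bucket 2 empty → new chain.
Insert 407: h=2, bucket 2 nonempty → append to chain.
Insert 353: h=2, bucket 2 nonempty → append to chain.
Insert 276: h=6, bucket 6 empty → new chain.
Insert 689: h=5, bucket 5 empty → new chain.
Insert 344: h=2, bucket 2 nonempty → append to chain.
Insert 560: h=2, bucket 2 nonempty → append to chain.
Final buckets:
0: _
1: _
2: 650 -> 407 -> 353 -> 344 -> 560
3: _
4: _
5: 689
6: 276
7: _
8: _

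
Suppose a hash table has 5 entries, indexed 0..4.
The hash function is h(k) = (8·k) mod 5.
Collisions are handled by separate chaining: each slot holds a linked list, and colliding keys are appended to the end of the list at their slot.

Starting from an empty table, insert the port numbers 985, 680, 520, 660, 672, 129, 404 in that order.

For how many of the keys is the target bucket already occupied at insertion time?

4

Insert 985: h=0, bucket 0 empty -> new chain.
Insert 680: h=0, bucket 0 nonempty -> append to chain.
Insert 520: h=0, bucket 0 nonempty -> append to chain.
Insert 660: h=0, bucket 0 nonempty -> append to chain.
Insert 672: h=1, bucket 1 empty -> new chain.
Insert 129: h=2, bucket 2 empty -> new chain.
Insert 404: h=2, bucket 2 nonempty -> append to chain.
Final buckets:
0: 985 -> 680 -> 520 -> 660
1: 672
2: 129 -> 404
3: -
4: -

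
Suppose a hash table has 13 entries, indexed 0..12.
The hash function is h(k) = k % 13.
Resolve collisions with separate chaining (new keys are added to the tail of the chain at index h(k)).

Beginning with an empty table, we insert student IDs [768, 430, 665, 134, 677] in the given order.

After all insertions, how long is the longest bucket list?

3

768 → bucket 1
430 → bucket 1 (collision)
665 → bucket 2
134 → bucket 4
677 → bucket 1 (collision)
Final buckets:
0: _
1: 768 -> 430 -> 677
2: 665
3: _
4: 134
5: _
6: _
7: _
8: _
9: _
10: _
11: _
12: _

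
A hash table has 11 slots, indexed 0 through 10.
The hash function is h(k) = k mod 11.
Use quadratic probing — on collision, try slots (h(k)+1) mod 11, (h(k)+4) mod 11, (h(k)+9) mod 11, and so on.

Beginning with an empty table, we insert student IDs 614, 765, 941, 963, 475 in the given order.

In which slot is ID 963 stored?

10

Insert 614: h=9, slot 9 empty -> index 9.
Insert 765: h=6, slot 6 empty -> index 6.
Insert 941: h=6, slot 6 occupied -> index 7.
Insert 963: h=6, slots 6,7 occupied -> index 10.
Insert 475: h=2, slot 2 empty -> index 2.
Table: [_, _, 475, _, _, _, 765, 941, _, 614, 963]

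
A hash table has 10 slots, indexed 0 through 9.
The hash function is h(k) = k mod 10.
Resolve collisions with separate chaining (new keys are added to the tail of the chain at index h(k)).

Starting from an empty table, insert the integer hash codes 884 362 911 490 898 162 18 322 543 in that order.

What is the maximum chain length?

3

Insert 884: h=4, bucket 4 empty → new chain.
Insert 362: h=2, bucket 2 empty → new chain.
Insert 911: h=1, bucket 1 empty → new chain.
Insert 490: h=0, bucket 0 empty → new chain.
Insert 898: h=8, bucket 8 empty → new chain.
Insert 162: h=2, bucket 2 nonempty → append to chain.
Insert 18: h=8, bucket 8 nonempty → append to chain.
Insert 322: h=2, bucket 2 nonempty → append to chain.
Insert 543: h=3, bucket 3 empty → new chain.
Final buckets:
0: 490
1: 911
2: 362 -> 162 -> 322
3: 543
4: 884
5: ∅
6: ∅
7: ∅
8: 898 -> 18
9: ∅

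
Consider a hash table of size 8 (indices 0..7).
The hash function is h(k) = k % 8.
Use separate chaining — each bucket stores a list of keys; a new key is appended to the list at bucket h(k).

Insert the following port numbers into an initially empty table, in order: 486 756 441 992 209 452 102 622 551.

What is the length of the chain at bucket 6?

3

486 -> bucket 6
756 -> bucket 4
441 -> bucket 1
992 -> bucket 0
209 -> bucket 1 (collision)
452 -> bucket 4 (collision)
102 -> bucket 6 (collision)
622 -> bucket 6 (collision)
551 -> bucket 7
Final buckets:
0: 992
1: 441 -> 209
2: -
3: -
4: 756 -> 452
5: -
6: 486 -> 102 -> 622
7: 551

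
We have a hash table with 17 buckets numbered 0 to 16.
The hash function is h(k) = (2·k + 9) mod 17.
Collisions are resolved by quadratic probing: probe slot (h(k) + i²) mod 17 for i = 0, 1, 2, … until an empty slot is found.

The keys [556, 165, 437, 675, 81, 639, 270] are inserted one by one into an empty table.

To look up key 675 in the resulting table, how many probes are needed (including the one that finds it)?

4

556: h=16 → slot 16
165: h=16, probe 16,0 → slot 0
437: h=16, probe 16,0,3 → slot 3
675: h=16, probe 16,0,3,8 → slot 8
81: h=1 → slot 1
639: h=12 → slot 12
270: h=5 → slot 5
Table: [165, 81, —, 437, —, 270, —, —, 675, —, —, —, 639, —, —, —, 556]
Lookup 675: h=16, probe 16,0,3,8 → found at 8.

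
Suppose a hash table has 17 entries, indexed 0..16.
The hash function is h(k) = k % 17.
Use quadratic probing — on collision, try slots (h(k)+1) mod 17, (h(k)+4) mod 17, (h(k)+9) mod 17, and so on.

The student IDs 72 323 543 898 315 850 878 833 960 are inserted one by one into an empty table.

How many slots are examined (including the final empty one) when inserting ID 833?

72 hashes to 4; slot 4 is free -> place at 4.
323 hashes to 0; slot 0 is free -> place at 0.
543 hashes to 16; slot 16 is free -> place at 16.
898 hashes to 14; slot 14 is free -> place at 14.
315 hashes to 9; slot 9 is free -> place at 9.
850 hashes to 0; 0 taken -> place at 1.
878 hashes to 11; slot 11 is free -> place at 11.
833 hashes to 0; 0,1,4,9,16 taken -> place at 8.
960 hashes to 8; 8,9 taken -> place at 12.
Table: [323, 850, _, _, 72, _, _, _, 833, 315, _, 878, 960, _, 898, _, 543]

6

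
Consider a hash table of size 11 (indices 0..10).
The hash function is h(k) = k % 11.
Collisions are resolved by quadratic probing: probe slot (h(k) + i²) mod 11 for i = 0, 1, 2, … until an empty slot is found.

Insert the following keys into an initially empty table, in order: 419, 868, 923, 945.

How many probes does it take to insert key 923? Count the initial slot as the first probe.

2

419 hashes to 1; slot 1 is free -> place at 1.
868 hashes to 10; slot 10 is free -> place at 10.
923 hashes to 10; 10 taken -> place at 0.
945 hashes to 10; 10,0 taken -> place at 3.
Table: [923, 419, ∅, 945, ∅, ∅, ∅, ∅, ∅, ∅, 868]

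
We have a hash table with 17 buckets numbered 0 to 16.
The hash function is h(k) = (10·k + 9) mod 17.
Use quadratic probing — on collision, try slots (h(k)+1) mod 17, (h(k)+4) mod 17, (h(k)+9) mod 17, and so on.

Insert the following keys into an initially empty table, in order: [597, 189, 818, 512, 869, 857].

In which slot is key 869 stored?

11

Insert 597: h=12, slot 12 empty → index 12.
Insert 189: h=12, slot 12 occupied → index 13.
Insert 818: h=12, slots 12,13 occupied → index 16.
Insert 512: h=12, slots 12,13,16 occupied → index 4.
Insert 869: h=12, slots 12,13,16,4 occupied → index 11.
Insert 857: h=11, slots 11,12 occupied → index 15.
Table: [—, —, —, —, 512, —, —, —, —, —, —, 869, 597, 189, —, 857, 818]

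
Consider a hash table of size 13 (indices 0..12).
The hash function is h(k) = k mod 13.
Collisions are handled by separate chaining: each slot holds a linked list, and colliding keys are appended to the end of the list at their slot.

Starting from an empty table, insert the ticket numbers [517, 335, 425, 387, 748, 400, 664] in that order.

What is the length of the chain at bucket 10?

4

517 → bucket 10
335 → bucket 10 (collision)
425 → bucket 9
387 → bucket 10 (collision)
748 → bucket 7
400 → bucket 10 (collision)
664 → bucket 1
Final buckets:
0: .
1: 664
2: .
3: .
4: .
5: .
6: .
7: 748
8: .
9: 425
10: 517 -> 335 -> 387 -> 400
11: .
12: .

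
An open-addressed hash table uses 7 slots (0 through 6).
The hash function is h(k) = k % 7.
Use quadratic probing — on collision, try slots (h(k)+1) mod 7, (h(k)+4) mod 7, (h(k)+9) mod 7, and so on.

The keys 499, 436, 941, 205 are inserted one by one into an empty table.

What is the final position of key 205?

499 hashes to 2; slot 2 is free → place at 2.
436 hashes to 2; 2 taken → place at 3.
941 hashes to 3; 3 taken → place at 4.
205 hashes to 2; 2,3 taken → place at 6.
Table: [—, —, 499, 436, 941, —, 205]

6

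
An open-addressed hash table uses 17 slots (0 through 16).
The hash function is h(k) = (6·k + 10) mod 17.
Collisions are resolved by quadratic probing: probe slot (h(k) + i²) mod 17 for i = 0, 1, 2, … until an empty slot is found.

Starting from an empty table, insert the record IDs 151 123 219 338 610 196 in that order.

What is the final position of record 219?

151 hashes to 15; slot 15 is free => place at 15.
123 hashes to 0; slot 0 is free => place at 0.
219 hashes to 15; 15 taken => place at 16.
338 hashes to 15; 15,16 taken => place at 2.
610 hashes to 15; 15,16,2 taken => place at 7.
196 hashes to 13; slot 13 is free => place at 13.
Table: [123, —, 338, —, —, —, —, 610, —, —, —, —, —, 196, —, 151, 219]

16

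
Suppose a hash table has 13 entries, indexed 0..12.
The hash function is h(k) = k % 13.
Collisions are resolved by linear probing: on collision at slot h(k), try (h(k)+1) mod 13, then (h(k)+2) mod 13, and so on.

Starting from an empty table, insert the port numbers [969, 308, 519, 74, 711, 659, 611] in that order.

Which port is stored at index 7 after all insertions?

969 hashes to 7; slot 7 is free → place at 7.
308 hashes to 9; slot 9 is free → place at 9.
519 hashes to 12; slot 12 is free → place at 12.
74 hashes to 9; 9 taken → place at 10.
711 hashes to 9; 9,10 taken → place at 11.
659 hashes to 9; 9,10,11,12 taken → place at 0.
611 hashes to 0; 0 taken → place at 1.
Table: [659, 611, ∅, ∅, ∅, ∅, ∅, 969, ∅, 308, 74, 711, 519]

969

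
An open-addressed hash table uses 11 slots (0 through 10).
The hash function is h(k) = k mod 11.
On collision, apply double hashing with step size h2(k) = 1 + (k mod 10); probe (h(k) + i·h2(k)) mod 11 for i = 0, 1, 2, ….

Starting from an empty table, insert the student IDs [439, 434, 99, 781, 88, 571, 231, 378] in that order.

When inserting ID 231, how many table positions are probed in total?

439 hashes to 10; slot 10 is free → place at 10.
434 hashes to 5; slot 5 is free → place at 5.
99 hashes to 0; slot 0 is free → place at 0.
781 hashes to 0, h2=2; 0 taken → place at 2.
88 hashes to 0, h2=9; 0 taken → place at 9.
571 hashes to 10, h2=2; 10 taken → place at 1.
231 hashes to 0, h2=2; 0,2 taken → place at 4.
378 hashes to 4, h2=9; 4,2,0,9 taken → place at 7.
Table: [99, 571, 781, ∅, 231, 434, ∅, 378, ∅, 88, 439]

3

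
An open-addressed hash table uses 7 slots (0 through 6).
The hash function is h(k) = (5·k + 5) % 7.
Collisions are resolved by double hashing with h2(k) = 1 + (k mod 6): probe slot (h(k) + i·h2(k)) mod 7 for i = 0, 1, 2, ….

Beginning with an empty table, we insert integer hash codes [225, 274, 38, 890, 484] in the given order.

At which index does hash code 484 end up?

225 hashes to 3; slot 3 is free => place at 3.
274 hashes to 3, h2=5; 3 taken => place at 1.
38 hashes to 6; slot 6 is free => place at 6.
890 hashes to 3, h2=3; 3,6 taken => place at 2.
484 hashes to 3, h2=5; 3,1,6 taken => place at 4.
Table: [-, 274, 890, 225, 484, -, 38]

4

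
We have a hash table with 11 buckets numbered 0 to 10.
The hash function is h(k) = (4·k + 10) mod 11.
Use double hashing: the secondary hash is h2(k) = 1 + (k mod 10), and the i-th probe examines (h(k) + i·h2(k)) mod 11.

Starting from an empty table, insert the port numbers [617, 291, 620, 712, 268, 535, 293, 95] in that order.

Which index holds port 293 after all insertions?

6

617 hashes to 3; slot 3 is free → place at 3.
291 hashes to 8; slot 8 is free → place at 8.
620 hashes to 4; slot 4 is free → place at 4.
712 hashes to 9; slot 9 is free → place at 9.
268 hashes to 4, h2=9; 4 taken → place at 2.
535 hashes to 5; slot 5 is free → place at 5.
293 hashes to 5, h2=4; 5,9,2 taken → place at 6.
95 hashes to 5, h2=6; 5 taken → place at 0.
Table: [95, ∅, 268, 617, 620, 535, 293, ∅, 291, 712, ∅]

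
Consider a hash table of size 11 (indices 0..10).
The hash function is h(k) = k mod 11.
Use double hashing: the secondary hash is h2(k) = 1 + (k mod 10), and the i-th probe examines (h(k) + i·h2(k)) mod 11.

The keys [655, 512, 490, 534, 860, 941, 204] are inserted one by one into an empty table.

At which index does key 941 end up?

8

655 hashes to 6; slot 6 is free => place at 6.
512 hashes to 6, h2=3; 6 taken => place at 9.
490 hashes to 6, h2=1; 6 taken => place at 7.
534 hashes to 6, h2=5; 6 taken => place at 0.
860 hashes to 2; slot 2 is free => place at 2.
941 hashes to 6, h2=2; 6 taken => place at 8.
204 hashes to 6, h2=5; 6,0 taken => place at 5.
Table: [534, -, 860, -, -, 204, 655, 490, 941, 512, -]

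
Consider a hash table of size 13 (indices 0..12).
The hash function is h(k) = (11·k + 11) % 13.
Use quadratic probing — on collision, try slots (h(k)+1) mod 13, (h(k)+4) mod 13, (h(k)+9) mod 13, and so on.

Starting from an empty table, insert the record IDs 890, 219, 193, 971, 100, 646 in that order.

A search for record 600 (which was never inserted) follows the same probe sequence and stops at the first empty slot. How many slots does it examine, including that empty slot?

2

Insert 890: h=12, slot 12 empty => index 12.
Insert 219: h=2, slot 2 empty => index 2.
Insert 193: h=2, slot 2 occupied => index 3.
Insert 971: h=6, slot 6 empty => index 6.
Insert 100: h=6, slot 6 occupied => index 7.
Insert 646: h=6, slots 6,7 occupied => index 10.
Table: [_, _, 219, 193, _, _, 971, 100, _, _, 646, _, 890]
Lookup 600: h=7, probe 7,8 → slot 8 empty, not found.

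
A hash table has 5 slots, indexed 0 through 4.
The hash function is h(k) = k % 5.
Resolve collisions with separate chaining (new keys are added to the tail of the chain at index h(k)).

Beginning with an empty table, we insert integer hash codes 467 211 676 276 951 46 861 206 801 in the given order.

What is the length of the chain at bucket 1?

8

467 → bucket 2
211 → bucket 1
676 → bucket 1 (collision)
276 → bucket 1 (collision)
951 → bucket 1 (collision)
46 → bucket 1 (collision)
861 → bucket 1 (collision)
206 → bucket 1 (collision)
801 → bucket 1 (collision)
Final buckets:
0: ∅
1: 211 -> 676 -> 276 -> 951 -> 46 -> 861 -> 206 -> 801
2: 467
3: ∅
4: ∅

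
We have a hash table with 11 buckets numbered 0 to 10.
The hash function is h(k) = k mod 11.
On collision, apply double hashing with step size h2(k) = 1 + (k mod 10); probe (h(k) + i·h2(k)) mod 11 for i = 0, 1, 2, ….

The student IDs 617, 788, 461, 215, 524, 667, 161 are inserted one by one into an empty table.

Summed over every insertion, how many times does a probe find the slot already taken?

617 hashes to 1; slot 1 is free -> place at 1.
788 hashes to 7; slot 7 is free -> place at 7.
461 hashes to 10; slot 10 is free -> place at 10.
215 hashes to 6; slot 6 is free -> place at 6.
524 hashes to 7, h2=5; 7,1,6 taken -> place at 0.
667 hashes to 7, h2=8; 7 taken -> place at 4.
161 hashes to 7, h2=2; 7 taken -> place at 9.
Table: [524, 617, -, -, 667, -, 215, 788, -, 161, 461]

5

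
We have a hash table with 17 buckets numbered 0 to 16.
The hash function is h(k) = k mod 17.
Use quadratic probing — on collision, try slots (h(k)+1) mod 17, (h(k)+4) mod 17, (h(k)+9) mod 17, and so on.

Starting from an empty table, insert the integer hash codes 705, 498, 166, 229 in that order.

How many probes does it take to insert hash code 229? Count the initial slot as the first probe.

Insert 705: h=8, slot 8 empty => index 8.
Insert 498: h=5, slot 5 empty => index 5.
Insert 166: h=13, slot 13 empty => index 13.
Insert 229: h=8, slot 8 occupied => index 9.
Table: [., ., ., ., ., 498, ., ., 705, 229, ., ., ., 166, ., ., .]

2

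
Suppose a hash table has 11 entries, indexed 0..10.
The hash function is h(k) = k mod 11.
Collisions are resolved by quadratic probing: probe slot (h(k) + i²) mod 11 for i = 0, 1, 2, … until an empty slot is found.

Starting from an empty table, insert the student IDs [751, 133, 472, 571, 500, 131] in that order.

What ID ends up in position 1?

133

751: h=3 → slot 3
133: h=1 → slot 1
472: h=10 → slot 10
571: h=10, probe 10,0 → slot 0
500: h=5 → slot 5
131: h=10, probe 10,0,3,8 → slot 8
Table: [571, 133, —, 751, —, 500, —, —, 131, —, 472]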